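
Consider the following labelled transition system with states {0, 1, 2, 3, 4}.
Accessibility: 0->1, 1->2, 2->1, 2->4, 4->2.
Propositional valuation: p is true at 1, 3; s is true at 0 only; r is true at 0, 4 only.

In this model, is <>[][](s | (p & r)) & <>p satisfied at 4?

No

Recall that []ψ holds at a world iff ψ holds at every accessible world, and <>ψ holds iff ψ holds at some accessible world.
At 4: <>[][](s | (p & r)) is false, <>p is false, so <>[][](s | (p & r)) & <>p is false.
  At 4: <>[][](s | (p & r)) requires [][](s | (p & r)) at some successor in {2}.
    At 2: [][](s | (p & r)) is false.
  So <>[][](s | (p & r)) is false at 4.
  At 4: <>p requires p at some successor in {2}.
    At 2: p is false.
  So <>p is false at 4.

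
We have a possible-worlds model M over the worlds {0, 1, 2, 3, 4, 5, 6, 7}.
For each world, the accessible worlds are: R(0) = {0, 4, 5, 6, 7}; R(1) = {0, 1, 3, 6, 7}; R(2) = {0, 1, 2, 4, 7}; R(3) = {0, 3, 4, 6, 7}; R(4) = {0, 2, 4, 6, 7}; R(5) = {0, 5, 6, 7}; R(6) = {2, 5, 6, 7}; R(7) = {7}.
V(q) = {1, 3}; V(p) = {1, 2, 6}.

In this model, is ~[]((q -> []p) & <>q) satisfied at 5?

Recall that []ψ holds at a world iff ψ holds at every accessible world, and <>ψ holds iff ψ holds at some accessible world.
At 5: []((q -> []p) & <>q) is false, so ~[]((q -> []p) & <>q) is true.
  At 5: []((q -> []p) & <>q) requires (q -> []p) & <>q at every successor {0, 5, 6, 7}.
    (q -> []p) & <>q fails at 0, so []((q -> []p) & <>q) is false at 5.
      At 0: q -> []p is true, <>q is false, so (q -> []p) & <>q is false.

Yes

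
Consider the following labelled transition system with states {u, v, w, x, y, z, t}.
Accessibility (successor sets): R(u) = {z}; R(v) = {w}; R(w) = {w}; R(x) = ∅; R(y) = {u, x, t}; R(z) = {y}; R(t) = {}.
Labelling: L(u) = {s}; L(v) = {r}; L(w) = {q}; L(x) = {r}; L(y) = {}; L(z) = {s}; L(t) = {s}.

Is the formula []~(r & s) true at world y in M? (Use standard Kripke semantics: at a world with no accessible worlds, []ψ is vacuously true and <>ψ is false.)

Yes

Recall that []ψ holds at a world iff ψ holds at every accessible world, and <>ψ holds iff ψ holds at some accessible world.
At y: []~(r & s) requires ~(r & s) at every successor {u, x, t}.
  At u: ~(r & s) is true.
  At x: ~(r & s) is true.
  At t: ~(r & s) is true.
So []~(r & s) is true at y.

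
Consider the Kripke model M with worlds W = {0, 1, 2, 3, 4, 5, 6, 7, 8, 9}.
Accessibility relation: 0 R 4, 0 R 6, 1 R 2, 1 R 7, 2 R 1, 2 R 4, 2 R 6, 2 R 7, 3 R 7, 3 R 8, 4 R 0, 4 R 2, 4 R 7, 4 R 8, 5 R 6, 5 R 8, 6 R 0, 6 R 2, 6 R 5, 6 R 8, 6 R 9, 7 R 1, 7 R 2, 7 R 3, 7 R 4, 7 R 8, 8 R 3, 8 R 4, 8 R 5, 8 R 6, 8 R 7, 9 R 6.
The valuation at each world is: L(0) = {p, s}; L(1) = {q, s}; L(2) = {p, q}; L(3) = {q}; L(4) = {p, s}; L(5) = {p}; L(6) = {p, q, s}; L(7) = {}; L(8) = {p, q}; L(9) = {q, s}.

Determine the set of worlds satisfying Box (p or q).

0, 5, 6, 7, 9

Recall that Box ψ holds at a world iff ψ holds at every accessible world, and Dia ψ holds iff ψ holds at some accessible world.
Let φ = Box (p or q). Evaluate φ at each world:
  0 (successors {4, 6}): φ is true.
  1 (successors {2, 7}): φ is false.
  2 (successors {1, 4, 6, 7}): φ is false.
  3 (successors {7, 8}): φ is false.
  4 (successors {0, 2, 7, 8}): φ is false.
  5 (successors {6, 8}): φ is true.
  6 (successors {0, 2, 5, 8, 9}): φ is true.
  7 (successors {1, 2, 3, 4, 8}): φ is true.
  8 (successors {3, 4, 5, 6, 7}): φ is false.
  9 (successors {6}): φ is true.
For instance, at 3:
  At 3: Box (p or q) requires p or q at every successor {7, 8}.
    p or q fails at 7, so Box (p or q) is false at 3.
Satisfying worlds: {0, 5, 6, 7, 9}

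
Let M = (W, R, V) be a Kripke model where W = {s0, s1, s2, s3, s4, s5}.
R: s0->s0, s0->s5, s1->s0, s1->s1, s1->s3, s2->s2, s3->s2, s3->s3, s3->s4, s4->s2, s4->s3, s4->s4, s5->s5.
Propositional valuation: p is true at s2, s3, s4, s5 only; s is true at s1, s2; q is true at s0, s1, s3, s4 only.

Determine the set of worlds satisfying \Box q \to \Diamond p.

Let φ = \Box q \to \Diamond p. Evaluate φ at each world:
  s0 (successors {s0, s5}): φ is true.
  s1 (successors {s0, s1, s3}): φ is true.
  s2 (successors {s2}): φ is true.
  s3 (successors {s2, s3, s4}): φ is true.
  s4 (successors {s2, s3, s4}): φ is true.
  s5 (successors {s5}): φ is true.
For instance, at s1:
  At s1: \Box q is true, \Diamond p is true, so \Box q \to \Diamond p is true.
    At s1: \Box q requires q at every successor {s0, s1, s3}.
      At s0: q is true.
      At s1: q is true.
      At s3: q is true.
    So \Box q is true at s1.
    At s1: \Diamond p requires p at some successor in {s0, s1, s3}.
      p holds at s3, so \Diamond p is true at s1.
Satisfying worlds: {s0, s1, s2, s3, s4, s5}

s0, s1, s2, s3, s4, s5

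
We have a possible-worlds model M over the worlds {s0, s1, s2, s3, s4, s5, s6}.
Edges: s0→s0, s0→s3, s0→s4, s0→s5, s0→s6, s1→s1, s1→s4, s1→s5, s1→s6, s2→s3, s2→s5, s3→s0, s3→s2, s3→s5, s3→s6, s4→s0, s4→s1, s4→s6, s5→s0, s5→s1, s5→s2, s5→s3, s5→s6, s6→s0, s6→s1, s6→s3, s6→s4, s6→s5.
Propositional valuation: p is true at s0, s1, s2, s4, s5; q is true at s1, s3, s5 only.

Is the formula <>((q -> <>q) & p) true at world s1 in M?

Yes

At s1: <>((q -> <>q) & p) requires (q -> <>q) & p at some successor in {s1, s4, s5, s6}.
  (q -> <>q) & p holds at s1, so <>((q -> <>q) & p) is true at s1.
    At s1: q -> <>q is true, p is true, so (q -> <>q) & p is true.
      At s1: q is true, <>q is true, so q -> <>q is true.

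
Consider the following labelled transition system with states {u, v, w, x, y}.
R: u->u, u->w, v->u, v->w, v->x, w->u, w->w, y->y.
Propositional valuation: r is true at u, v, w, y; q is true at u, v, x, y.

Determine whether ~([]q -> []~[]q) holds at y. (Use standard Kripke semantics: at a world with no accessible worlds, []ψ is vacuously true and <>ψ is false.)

At y: []q -> []~[]q is false, so ~([]q -> []~[]q) is true.
  At y: []q is true, []~[]q is false, so []q -> []~[]q is false.
    At y: []q requires q at every successor {y}.
      At y: q is true.
    So []q is true at y.
    At y: []~[]q requires ~[]q at every successor {y}.
      ~[]q fails at y, so []~[]q is false at y.

Yes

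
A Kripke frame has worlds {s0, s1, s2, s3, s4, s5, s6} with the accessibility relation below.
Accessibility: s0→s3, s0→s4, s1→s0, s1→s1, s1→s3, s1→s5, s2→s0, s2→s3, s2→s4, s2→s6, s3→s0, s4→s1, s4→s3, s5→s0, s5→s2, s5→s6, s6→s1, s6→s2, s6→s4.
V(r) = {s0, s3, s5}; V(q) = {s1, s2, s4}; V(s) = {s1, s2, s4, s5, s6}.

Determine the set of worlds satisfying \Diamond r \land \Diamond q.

s0, s1, s2, s4, s5

Let φ = \Diamond r \land \Diamond q. Evaluate φ at each world:
  s0 (successors {s3, s4}): φ is true.
  s1 (successors {s0, s1, s3, s5}): φ is true.
  s2 (successors {s0, s3, s4, s6}): φ is true.
  s3 (successors {s0}): φ is false.
  s4 (successors {s1, s3}): φ is true.
  s5 (successors {s0, s2, s6}): φ is true.
  s6 (successors {s1, s2, s4}): φ is false.
For instance, at s5:
  At s5: \Diamond r is true, \Diamond q is true, so \Diamond r \land \Diamond q is true.
    At s5: \Diamond r requires r at some successor in {s0, s2, s6}.
      r holds at s0, so \Diamond r is true at s5.
    At s5: \Diamond q requires q at some successor in {s0, s2, s6}.
      q holds at s2, so \Diamond q is true at s5.
Satisfying worlds: {s0, s1, s2, s4, s5}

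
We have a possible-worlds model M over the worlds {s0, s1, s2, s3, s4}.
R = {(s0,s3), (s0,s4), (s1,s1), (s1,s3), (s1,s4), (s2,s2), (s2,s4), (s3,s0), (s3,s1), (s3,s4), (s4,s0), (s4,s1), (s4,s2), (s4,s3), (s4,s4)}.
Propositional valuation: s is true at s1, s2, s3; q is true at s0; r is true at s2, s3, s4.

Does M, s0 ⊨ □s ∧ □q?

At s0: □s is false, □q is false, so □s ∧ □q is false.
  At s0: □s requires s at every successor {s3, s4}.
    s fails at s4, so □s is false at s0.
  At s0: □q requires q at every successor {s3, s4}.
    q fails at s3, so □q is false at s0.

No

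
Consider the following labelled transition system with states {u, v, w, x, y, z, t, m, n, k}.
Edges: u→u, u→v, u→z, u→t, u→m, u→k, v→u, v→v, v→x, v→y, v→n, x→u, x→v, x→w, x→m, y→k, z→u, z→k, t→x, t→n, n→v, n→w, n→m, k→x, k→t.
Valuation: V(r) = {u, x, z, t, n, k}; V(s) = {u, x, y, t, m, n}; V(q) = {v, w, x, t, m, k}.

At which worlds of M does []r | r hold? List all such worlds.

u, w, x, y, z, t, m, n, k

Recall that []ψ holds at a world iff ψ holds at every accessible world, and <>ψ holds iff ψ holds at some accessible world.
Let φ = []r | r. Evaluate φ at each world:
  u (successors {u, v, z, t, m, k}): φ is true.
  v (successors {u, v, x, y, n}): φ is false.
  w (successors ∅): φ is true.
  x (successors {u, v, w, m}): φ is true.
  y (successors {k}): φ is true.
  z (successors {u, k}): φ is true.
  t (successors {x, n}): φ is true.
  m (successors ∅): φ is true.
  n (successors {v, w, m}): φ is true.
  k (successors {x, t}): φ is true.
For instance, at x:
  At x: []r is false, r is true, so []r | r is true.
    At x: []r requires r at every successor {u, v, w, m}.
      r fails at v, so []r is false at x.
Satisfying worlds: {u, w, x, y, z, t, m, n, k}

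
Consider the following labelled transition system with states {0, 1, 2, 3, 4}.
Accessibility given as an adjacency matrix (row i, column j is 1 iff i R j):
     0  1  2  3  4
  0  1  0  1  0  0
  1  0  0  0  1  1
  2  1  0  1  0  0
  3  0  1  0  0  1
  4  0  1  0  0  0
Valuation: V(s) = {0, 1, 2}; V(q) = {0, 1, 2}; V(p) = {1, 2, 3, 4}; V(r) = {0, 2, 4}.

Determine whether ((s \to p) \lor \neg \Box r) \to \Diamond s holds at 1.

No

Recall that \Box ψ holds at a world iff ψ holds at every accessible world, and \Diamond ψ holds iff ψ holds at some accessible world.
At 1: (s \to p) \lor \neg \Box r is true, \Diamond s is false, so ((s \to p) \lor \neg \Box r) \to \Diamond s is false.
  At 1: s \to p is true, \neg \Box r is true, so (s \to p) \lor \neg \Box r is true.
    At 1: \Box r is false, so \neg \Box r is true.
      At 1: \Box r requires r at every successor {3, 4}.
        r fails at 3, so \Box r is false at 1.
  At 1: \Diamond s requires s at some successor in {3, 4}.
    At 3: s is false.
    At 4: s is false.
  So \Diamond s is false at 1.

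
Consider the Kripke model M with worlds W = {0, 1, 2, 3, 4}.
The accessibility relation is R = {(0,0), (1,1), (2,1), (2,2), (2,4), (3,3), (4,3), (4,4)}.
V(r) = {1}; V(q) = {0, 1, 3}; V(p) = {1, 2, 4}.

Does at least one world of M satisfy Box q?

Yes

Let φ = Box q. Evaluate φ at each world:
  0 (successors {0}): φ is true.
  1 (successors {1}): φ is true.
  2 (successors {1, 2, 4}): φ is false.
  3 (successors {3}): φ is true.
  4 (successors {3, 4}): φ is false.
Detail at 0 (witness):
  At 0: Box q requires q at every successor {0}.
    At 0: q is true.
  So Box q is true at 0.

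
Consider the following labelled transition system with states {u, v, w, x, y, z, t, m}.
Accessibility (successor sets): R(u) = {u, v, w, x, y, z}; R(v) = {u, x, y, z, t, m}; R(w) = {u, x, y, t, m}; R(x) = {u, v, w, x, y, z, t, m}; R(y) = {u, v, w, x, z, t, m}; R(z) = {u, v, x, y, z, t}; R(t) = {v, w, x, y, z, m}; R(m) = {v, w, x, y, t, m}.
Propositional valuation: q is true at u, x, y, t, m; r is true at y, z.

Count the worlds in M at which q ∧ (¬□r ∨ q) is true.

Let φ = q ∧ (¬□r ∨ q). Evaluate φ at each world:
  u (successors {u, v, w, x, y, z}): φ is true.
  v (successors {u, x, y, z, t, m}): φ is false.
  w (successors {u, x, y, t, m}): φ is false.
  x (successors {u, v, w, x, y, z, t, m}): φ is true.
  y (successors {u, v, w, x, z, t, m}): φ is true.
  z (successors {u, v, x, y, z, t}): φ is false.
  t (successors {v, w, x, y, z, m}): φ is true.
  m (successors {v, w, x, y, t, m}): φ is true.
For instance, at y:
  At y: q is true, ¬□r ∨ q is true, so q ∧ (¬□r ∨ q) is true.
    At y: ¬□r is true, q is true, so ¬□r ∨ q is true.
      At y: □r is false, so ¬□r is true.
Satisfying worlds: {u, x, y, t, m}

5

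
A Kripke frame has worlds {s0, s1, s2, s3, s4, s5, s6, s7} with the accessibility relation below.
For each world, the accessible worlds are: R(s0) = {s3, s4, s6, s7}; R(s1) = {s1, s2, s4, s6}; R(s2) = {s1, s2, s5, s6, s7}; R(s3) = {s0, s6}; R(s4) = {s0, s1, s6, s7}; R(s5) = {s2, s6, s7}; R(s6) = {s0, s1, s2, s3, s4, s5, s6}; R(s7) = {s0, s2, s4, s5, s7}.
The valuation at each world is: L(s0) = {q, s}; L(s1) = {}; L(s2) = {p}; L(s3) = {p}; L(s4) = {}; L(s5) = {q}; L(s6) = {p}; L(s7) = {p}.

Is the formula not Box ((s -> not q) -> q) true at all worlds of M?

Let φ = not Box ((s -> not q) -> q). Evaluate φ at each world:
  s0 (successors {s3, s4, s6, s7}): φ is true.
  s1 (successors {s1, s2, s4, s6}): φ is true.
  s2 (successors {s1, s2, s5, s6, s7}): φ is true.
  s3 (successors {s0, s6}): φ is true.
  s4 (successors {s0, s1, s6, s7}): φ is true.
  s5 (successors {s2, s6, s7}): φ is true.
  s6 (successors {s0, s1, s2, s3, s4, s5, s6}): φ is true.
  s7 (successors {s0, s2, s4, s5, s7}): φ is true.
For instance, at s3:
  At s3: Box ((s -> not q) -> q) is false, so not Box ((s -> not q) -> q) is true.
    At s3: Box ((s -> not q) -> q) requires (s -> not q) -> q at every successor {s0, s6}.
      (s -> not q) -> q fails at s6, so Box ((s -> not q) -> q) is false at s3.

Yes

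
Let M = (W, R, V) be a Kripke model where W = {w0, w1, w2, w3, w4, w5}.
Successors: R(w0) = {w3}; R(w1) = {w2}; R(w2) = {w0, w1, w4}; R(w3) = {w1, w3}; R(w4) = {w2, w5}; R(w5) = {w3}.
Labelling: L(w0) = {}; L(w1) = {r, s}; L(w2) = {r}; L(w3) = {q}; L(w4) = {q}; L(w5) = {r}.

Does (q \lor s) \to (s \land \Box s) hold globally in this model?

No

Recall that \Box ψ holds at a world iff ψ holds at every accessible world, and \Diamond ψ holds iff ψ holds at some accessible world.
Let φ = (q \lor s) \to (s \land \Box s). Evaluate φ at each world:
  w0 (successors {w3}): φ is true.
  w1 (successors {w2}): φ is false.
  w2 (successors {w0, w1, w4}): φ is true.
  w3 (successors {w1, w3}): φ is false.
  w4 (successors {w2, w5}): φ is false.
  w5 (successors {w3}): φ is true.
Detail at w1 (counterexample):
  At w1: q \lor s is true, s \land \Box s is false, so (q \lor s) \to (s \land \Box s) is false.
    At w1: s is true, \Box s is false, so s \land \Box s is false.
      At w1: \Box s requires s at every successor {w2}.
        s fails at w2, so \Box s is false at w1.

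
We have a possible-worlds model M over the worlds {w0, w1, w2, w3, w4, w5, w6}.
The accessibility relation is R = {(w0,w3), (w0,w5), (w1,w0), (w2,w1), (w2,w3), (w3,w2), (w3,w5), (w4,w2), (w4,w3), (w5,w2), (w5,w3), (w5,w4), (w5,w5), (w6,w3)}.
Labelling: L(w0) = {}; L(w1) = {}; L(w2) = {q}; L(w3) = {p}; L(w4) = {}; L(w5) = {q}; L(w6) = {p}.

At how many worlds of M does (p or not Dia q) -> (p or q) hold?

6

Recall that Dia ψ holds at a world iff ψ holds at some accessible world.
Let φ = (p or not Dia q) -> (p or q). Evaluate φ at each world:
  w0 (successors {w3, w5}): φ is true.
  w1 (successors {w0}): φ is false.
  w2 (successors {w1, w3}): φ is true.
  w3 (successors {w2, w5}): φ is true.
  w4 (successors {w2, w3}): φ is true.
  w5 (successors {w2, w3, w4, w5}): φ is true.
  w6 (successors {w3}): φ is true.
For instance, at w5:
  At w5: p or not Dia q is false, p or q is true, so (p or not Dia q) -> (p or q) is true.
    At w5: p is false, not Dia q is false, so p or not Dia q is false.
      At w5: Dia q is true, so not Dia q is false.
Satisfying worlds: {w0, w2, w3, w4, w5, w6}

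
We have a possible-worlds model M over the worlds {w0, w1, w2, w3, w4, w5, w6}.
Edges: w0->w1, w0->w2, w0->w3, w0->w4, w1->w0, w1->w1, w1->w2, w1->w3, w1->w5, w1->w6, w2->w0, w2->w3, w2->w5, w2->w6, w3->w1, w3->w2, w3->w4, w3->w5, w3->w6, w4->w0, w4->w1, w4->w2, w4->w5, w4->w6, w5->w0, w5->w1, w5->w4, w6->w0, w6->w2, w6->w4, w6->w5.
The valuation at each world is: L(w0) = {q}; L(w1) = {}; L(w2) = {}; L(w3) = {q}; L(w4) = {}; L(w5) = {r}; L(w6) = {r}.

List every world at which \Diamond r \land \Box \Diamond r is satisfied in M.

Let φ = \Diamond r \land \Box \Diamond r. Evaluate φ at each world:
  w0 (successors {w1, w2, w3, w4}): φ is false.
  w1 (successors {w0, w1, w2, w3, w5, w6}): φ is false.
  w2 (successors {w0, w3, w5, w6}): φ is false.
  w3 (successors {w1, w2, w4, w5, w6}): φ is false.
  w4 (successors {w0, w1, w2, w5, w6}): φ is false.
  w5 (successors {w0, w1, w4}): φ is false.
  w6 (successors {w0, w2, w4, w5}): φ is false.
For instance, at w0:
  At w0: \Diamond r is false, \Box \Diamond r is true, so \Diamond r \land \Box \Diamond r is false.
    At w0: \Diamond r requires r at some successor in {w1, w2, w3, w4}.
      At w1: r is false.
      At w2: r is false.
      At w3: r is false.
      At w4: r is false.
    So \Diamond r is false at w0.
    At w0: \Box \Diamond r requires \Diamond r at every successor {w1, w2, w3, w4}.
      At w1: \Diamond r is true.
      At w2: \Diamond r is true.
      At w3: \Diamond r is true.
      At w4: \Diamond r is true.
    So \Box \Diamond r is true at w0.
Satisfying worlds: none.

none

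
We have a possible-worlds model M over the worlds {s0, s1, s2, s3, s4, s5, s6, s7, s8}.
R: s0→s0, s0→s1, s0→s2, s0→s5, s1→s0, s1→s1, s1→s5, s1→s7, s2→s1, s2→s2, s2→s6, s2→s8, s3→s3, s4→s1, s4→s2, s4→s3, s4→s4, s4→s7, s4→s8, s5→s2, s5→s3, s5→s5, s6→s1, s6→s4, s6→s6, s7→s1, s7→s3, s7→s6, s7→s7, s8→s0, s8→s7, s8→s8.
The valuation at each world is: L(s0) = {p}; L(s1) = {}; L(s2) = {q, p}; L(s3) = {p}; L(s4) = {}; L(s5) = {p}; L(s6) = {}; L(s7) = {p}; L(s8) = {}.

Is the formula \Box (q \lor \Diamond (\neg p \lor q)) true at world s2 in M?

Yes

At s2: \Box (q \lor \Diamond (\neg p \lor q)) requires q \lor \Diamond (\neg p \lor q) at every successor {s1, s2, s6, s8}.
  At s1: q \lor \Diamond (\neg p \lor q) is true.
  At s2: q \lor \Diamond (\neg p \lor q) is true.
  At s6: q \lor \Diamond (\neg p \lor q) is true.
  At s8: q \lor \Diamond (\neg p \lor q) is true.
So \Box (q \lor \Diamond (\neg p \lor q)) is true at s2.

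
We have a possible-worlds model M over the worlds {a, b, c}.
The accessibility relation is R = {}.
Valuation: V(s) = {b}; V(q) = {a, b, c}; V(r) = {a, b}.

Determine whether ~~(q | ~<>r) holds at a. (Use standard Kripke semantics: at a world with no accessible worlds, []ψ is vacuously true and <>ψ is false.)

Yes

Recall that <>ψ holds at a world iff ψ holds at some accessible world.
At a: ~(q | ~<>r) is false, so ~~(q | ~<>r) is true.
  At a: q | ~<>r is true, so ~(q | ~<>r) is false.
    At a: q is true, ~<>r is true, so q | ~<>r is true.
      At a: <>r is false, so ~<>r is true.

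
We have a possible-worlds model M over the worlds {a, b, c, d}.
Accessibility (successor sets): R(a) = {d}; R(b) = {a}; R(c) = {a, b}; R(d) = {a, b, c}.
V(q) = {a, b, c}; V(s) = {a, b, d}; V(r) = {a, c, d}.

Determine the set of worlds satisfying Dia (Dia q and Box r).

c, d

Let φ = Dia (Dia q and Box r). Evaluate φ at each world:
  a (successors {d}): φ is false.
  b (successors {a}): φ is false.
  c (successors {a, b}): φ is true.
  d (successors {a, b, c}): φ is true.
For instance, at c:
  At c: Dia (Dia q and Box r) requires Dia q and Box r at some successor in {a, b}.
    Dia q and Box r holds at b, so Dia (Dia q and Box r) is true at c.
      At b: Dia q is true, Box r is true, so Dia q and Box r is true.
Satisfying worlds: {c, d}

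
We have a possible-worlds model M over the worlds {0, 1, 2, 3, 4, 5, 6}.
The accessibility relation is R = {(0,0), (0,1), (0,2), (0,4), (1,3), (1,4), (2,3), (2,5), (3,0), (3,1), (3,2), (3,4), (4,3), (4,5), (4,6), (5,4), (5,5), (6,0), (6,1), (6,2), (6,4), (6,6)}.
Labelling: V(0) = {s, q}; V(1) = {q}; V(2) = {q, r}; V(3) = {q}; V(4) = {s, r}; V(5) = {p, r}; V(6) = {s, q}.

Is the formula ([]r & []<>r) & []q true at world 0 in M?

At 0: []r & []<>r is false, []q is false, so ([]r & []<>r) & []q is false.
  At 0: []r is false, []<>r is true, so []r & []<>r is false.
    At 0: []r requires r at every successor {0, 1, 2, 4}.
      r fails at 0, so []r is false at 0.
    At 0: []<>r requires <>r at every successor {0, 1, 2, 4}.
      At 0: <>r is true.
      At 1: <>r is true.
      At 2: <>r is true.
      At 4: <>r is true.
    So []<>r is true at 0.
  At 0: []q requires q at every successor {0, 1, 2, 4}.
    q fails at 4, so []q is false at 0.

No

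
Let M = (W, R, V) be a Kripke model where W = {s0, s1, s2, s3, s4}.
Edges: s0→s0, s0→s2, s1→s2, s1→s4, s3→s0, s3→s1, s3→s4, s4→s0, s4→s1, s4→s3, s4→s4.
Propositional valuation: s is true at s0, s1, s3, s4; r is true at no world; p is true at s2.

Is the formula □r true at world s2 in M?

At s2: no accessible worlds, so □r holds vacuously.

Yes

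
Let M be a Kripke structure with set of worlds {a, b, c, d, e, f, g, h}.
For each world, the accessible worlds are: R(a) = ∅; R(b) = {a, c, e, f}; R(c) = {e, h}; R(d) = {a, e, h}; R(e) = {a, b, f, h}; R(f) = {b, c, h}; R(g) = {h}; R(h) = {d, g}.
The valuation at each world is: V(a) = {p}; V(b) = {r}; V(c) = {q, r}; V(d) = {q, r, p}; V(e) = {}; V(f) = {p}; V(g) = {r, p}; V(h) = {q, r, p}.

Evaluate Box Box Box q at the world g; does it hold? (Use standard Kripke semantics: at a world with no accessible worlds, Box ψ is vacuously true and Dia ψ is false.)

At g: Box Box Box q requires Box Box q at every successor {h}.
  Box Box q fails at h, so Box Box Box q is false at g.
    At h: Box Box q requires Box q at every successor {d, g}.
      Box q fails at d, so Box Box q is false at h.

No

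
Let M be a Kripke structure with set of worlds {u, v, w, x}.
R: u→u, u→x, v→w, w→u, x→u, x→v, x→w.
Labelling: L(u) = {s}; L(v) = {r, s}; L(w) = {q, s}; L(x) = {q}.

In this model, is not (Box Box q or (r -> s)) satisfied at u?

At u: Box Box q or (r -> s) is true, so not (Box Box q or (r -> s)) is false.
  At u: Box Box q is false, r -> s is true, so Box Box q or (r -> s) is true.
    At u: Box Box q requires Box q at every successor {u, x}.
      Box q fails at u, so Box Box q is false at u.

No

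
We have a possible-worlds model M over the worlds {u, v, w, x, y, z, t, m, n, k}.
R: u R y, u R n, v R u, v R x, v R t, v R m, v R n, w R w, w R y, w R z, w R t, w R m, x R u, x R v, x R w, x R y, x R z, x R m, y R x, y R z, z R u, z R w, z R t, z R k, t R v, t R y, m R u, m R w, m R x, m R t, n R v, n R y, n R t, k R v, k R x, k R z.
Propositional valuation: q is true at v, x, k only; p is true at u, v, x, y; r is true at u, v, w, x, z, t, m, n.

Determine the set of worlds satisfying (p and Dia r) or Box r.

u, v, x, y, m, k

Recall that Box ψ holds at a world iff ψ holds at every accessible world, and Dia ψ holds iff ψ holds at some accessible world.
Let φ = (p and Dia r) or Box r. Evaluate φ at each world:
  u (successors {y, n}): φ is true.
  v (successors {u, x, t, m, n}): φ is true.
  w (successors {w, y, z, t, m}): φ is false.
  x (successors {u, v, w, y, z, m}): φ is true.
  y (successors {x, z}): φ is true.
  z (successors {u, w, t, k}): φ is false.
  t (successors {v, y}): φ is false.
  m (successors {u, w, x, t}): φ is true.
  n (successors {v, y, t}): φ is false.
  k (successors {v, x, z}): φ is true.
For instance, at y:
  At y: p and Dia r is true, Box r is true, so (p and Dia r) or Box r is true.
    At y: p is true, Dia r is true, so p and Dia r is true.
      At y: Dia r requires r at some successor in {x, z}.
        r holds at x, so Dia r is true at y.
    At y: Box r requires r at every successor {x, z}.
      At x: r is true.
      At z: r is true.
    So Box r is true at y.
Satisfying worlds: {u, v, x, y, m, k}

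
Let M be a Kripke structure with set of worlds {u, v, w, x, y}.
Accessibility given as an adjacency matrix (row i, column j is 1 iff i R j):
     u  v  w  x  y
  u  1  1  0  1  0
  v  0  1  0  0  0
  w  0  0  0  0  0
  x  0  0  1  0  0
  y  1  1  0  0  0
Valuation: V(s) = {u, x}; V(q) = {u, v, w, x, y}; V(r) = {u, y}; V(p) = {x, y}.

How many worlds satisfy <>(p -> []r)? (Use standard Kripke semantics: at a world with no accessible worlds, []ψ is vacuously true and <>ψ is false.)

4

Let φ = <>(p -> []r). Evaluate φ at each world:
  u (successors {u, v, x}): φ is true.
  v (successors {v}): φ is true.
  w (successors ∅): φ is false.
  x (successors {w}): φ is true.
  y (successors {u, v}): φ is true.
For instance, at v:
  At v: <>(p -> []r) requires p -> []r at some successor in {v}.
    p -> []r holds at v, so <>(p -> []r) is true at v.
      At v: p is false, []r is false, so p -> []r is true.
Satisfying worlds: {u, v, x, y}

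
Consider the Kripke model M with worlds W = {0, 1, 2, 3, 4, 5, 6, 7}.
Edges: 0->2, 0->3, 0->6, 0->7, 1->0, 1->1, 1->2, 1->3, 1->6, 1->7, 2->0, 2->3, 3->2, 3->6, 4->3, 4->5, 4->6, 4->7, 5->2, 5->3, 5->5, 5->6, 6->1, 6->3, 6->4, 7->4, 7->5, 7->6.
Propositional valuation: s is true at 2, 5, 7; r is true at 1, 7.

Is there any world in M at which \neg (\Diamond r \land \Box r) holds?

Yes

Let φ = \neg (\Diamond r \land \Box r). Evaluate φ at each world:
  0 (successors {2, 3, 6, 7}): φ is true.
  1 (successors {0, 1, 2, 3, 6, 7}): φ is true.
  2 (successors {0, 3}): φ is true.
  3 (successors {2, 6}): φ is true.
  4 (successors {3, 5, 6, 7}): φ is true.
  5 (successors {2, 3, 5, 6}): φ is true.
  6 (successors {1, 3, 4}): φ is true.
  7 (successors {4, 5, 6}): φ is true.
Detail at 0 (witness):
  At 0: \Diamond r \land \Box r is false, so \neg (\Diamond r \land \Box r) is true.
    At 0: \Diamond r is true, \Box r is false, so \Diamond r \land \Box r is false.
      At 0: \Diamond r requires r at some successor in {2, 3, 6, 7}.
        r holds at 7, so \Diamond r is true at 0.
      At 0: \Box r requires r at every successor {2, 3, 6, 7}.
        r fails at 2, so \Box r is false at 0.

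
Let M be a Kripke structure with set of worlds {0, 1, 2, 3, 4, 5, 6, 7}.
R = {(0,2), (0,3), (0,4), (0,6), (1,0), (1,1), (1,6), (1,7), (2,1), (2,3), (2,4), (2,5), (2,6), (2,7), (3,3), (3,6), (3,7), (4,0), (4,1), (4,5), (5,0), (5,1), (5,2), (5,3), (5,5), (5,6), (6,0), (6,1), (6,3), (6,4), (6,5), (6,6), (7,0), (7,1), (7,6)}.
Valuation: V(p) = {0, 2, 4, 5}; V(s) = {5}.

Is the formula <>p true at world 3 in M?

No

At 3: <>p requires p at some successor in {3, 6, 7}.
  At 3: p is false.
  At 6: p is false.
  At 7: p is false.
So <>p is false at 3.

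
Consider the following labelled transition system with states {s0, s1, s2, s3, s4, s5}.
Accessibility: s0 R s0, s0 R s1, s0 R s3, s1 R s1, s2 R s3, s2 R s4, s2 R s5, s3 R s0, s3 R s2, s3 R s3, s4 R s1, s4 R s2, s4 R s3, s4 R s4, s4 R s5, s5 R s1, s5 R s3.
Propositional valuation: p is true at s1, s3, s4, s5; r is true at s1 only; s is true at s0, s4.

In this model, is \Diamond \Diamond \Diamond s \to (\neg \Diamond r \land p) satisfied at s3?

At s3: \Diamond \Diamond \Diamond s is true, \neg \Diamond r \land p is true, so \Diamond \Diamond \Diamond s \to (\neg \Diamond r \land p) is true.
  At s3: \Diamond \Diamond \Diamond s requires \Diamond \Diamond s at some successor in {s0, s2, s3}.
    \Diamond \Diamond s holds at s0, so \Diamond \Diamond \Diamond s is true at s3.
      At s0: \Diamond \Diamond s requires \Diamond s at some successor in {s0, s1, s3}.
        \Diamond s holds at s0, so \Diamond \Diamond s is true at s0.
  At s3: \neg \Diamond r is true, p is true, so \neg \Diamond r \land p is true.
    At s3: \Diamond r is false, so \neg \Diamond r is true.
      At s3: \Diamond r requires r at some successor in {s0, s2, s3}.
        At s0: r is false.
        At s2: r is false.
        At s3: r is false.
      So \Diamond r is false at s3.

Yes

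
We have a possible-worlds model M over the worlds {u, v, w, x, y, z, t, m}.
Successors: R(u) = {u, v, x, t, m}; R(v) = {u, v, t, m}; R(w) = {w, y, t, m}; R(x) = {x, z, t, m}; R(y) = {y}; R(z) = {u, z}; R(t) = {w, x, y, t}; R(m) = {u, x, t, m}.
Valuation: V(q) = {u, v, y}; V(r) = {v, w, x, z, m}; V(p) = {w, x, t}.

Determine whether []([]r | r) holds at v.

No

At v: []([]r | r) requires []r | r at every successor {u, v, t, m}.
  []r | r fails at u, so []([]r | r) is false at v.
    At u: []r is false, r is false, so []r | r is false.
      At u: []r requires r at every successor {u, v, x, t, m}.
        r fails at u, so []r is false at u.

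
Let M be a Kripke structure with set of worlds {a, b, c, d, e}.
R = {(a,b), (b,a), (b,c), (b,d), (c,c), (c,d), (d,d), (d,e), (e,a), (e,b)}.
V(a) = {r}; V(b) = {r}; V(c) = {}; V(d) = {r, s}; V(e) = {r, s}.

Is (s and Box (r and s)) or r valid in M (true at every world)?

Recall that Box ψ holds at a world iff ψ holds at every accessible world, and Dia ψ holds iff ψ holds at some accessible world.
Let φ = (s and Box (r and s)) or r. Evaluate φ at each world:
  a (successors {b}): φ is true.
  b (successors {a, c, d}): φ is true.
  c (successors {c, d}): φ is false.
  d (successors {d, e}): φ is true.
  e (successors {a, b}): φ is true.
Detail at c (counterexample):
  At c: s and Box (r and s) is false, r is false, so (s and Box (r and s)) or r is false.
    At c: s is false, Box (r and s) is false, so s and Box (r and s) is false.
      At c: Box (r and s) requires r and s at every successor {c, d}.
        r and s fails at c, so Box (r and s) is false at c.

No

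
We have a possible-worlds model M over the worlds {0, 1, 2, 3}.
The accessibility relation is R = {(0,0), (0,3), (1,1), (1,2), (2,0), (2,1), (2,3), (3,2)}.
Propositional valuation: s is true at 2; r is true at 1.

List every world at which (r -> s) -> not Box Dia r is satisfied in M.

0, 1, 2

Recall that Box ψ holds at a world iff ψ holds at every accessible world, and Dia ψ holds iff ψ holds at some accessible world.
Let φ = (r -> s) -> not Box Dia r. Evaluate φ at each world:
  0 (successors {0, 3}): φ is true.
  1 (successors {1, 2}): φ is true.
  2 (successors {0, 1, 3}): φ is true.
  3 (successors {2}): φ is false.
For instance, at 1:
  At 1: r -> s is false, not Box Dia r is false, so (r -> s) -> not Box Dia r is true.
    At 1: Box Dia r is true, so not Box Dia r is false.
      At 1: Box Dia r requires Dia r at every successor {1, 2}.
        At 1: Dia r is true.
        At 2: Dia r is true.
      So Box Dia r is true at 1.
Satisfying worlds: {0, 1, 2}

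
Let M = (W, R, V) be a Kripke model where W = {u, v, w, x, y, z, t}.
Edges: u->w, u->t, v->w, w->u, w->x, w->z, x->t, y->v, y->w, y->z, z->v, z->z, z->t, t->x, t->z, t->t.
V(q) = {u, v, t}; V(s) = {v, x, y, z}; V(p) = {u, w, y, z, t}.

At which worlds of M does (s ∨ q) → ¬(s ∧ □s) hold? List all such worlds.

u, v, w, x, y, z, t

Recall that □ψ holds at a world iff ψ holds at every accessible world, and ◇ψ holds iff ψ holds at some accessible world.
Let φ = (s ∨ q) → ¬(s ∧ □s). Evaluate φ at each world:
  u (successors {w, t}): φ is true.
  v (successors {w}): φ is true.
  w (successors {u, x, z}): φ is true.
  x (successors {t}): φ is true.
  y (successors {v, w, z}): φ is true.
  z (successors {v, z, t}): φ is true.
  t (successors {x, z, t}): φ is true.
For instance, at z:
  At z: s ∨ q is true, ¬(s ∧ □s) is true, so (s ∨ q) → ¬(s ∧ □s) is true.
    At z: s ∧ □s is false, so ¬(s ∧ □s) is true.
      At z: s is true, □s is false, so s ∧ □s is false.
Satisfying worlds: {u, v, w, x, y, z, t}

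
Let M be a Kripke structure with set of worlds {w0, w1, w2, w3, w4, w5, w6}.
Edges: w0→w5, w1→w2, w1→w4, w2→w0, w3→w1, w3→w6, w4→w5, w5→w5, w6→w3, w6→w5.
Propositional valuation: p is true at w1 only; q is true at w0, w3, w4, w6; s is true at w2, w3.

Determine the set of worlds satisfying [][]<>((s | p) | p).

none

Recall that []ψ holds at a world iff ψ holds at every accessible world, and <>ψ holds iff ψ holds at some accessible world.
Let φ = [][]<>((s | p) | p). Evaluate φ at each world:
  w0 (successors {w5}): φ is false.
  w1 (successors {w2, w4}): φ is false.
  w2 (successors {w0}): φ is false.
  w3 (successors {w1, w6}): φ is false.
  w4 (successors {w5}): φ is false.
  w5 (successors {w5}): φ is false.
  w6 (successors {w3, w5}): φ is false.
For instance, at w1:
  At w1: [][]<>((s | p) | p) requires []<>((s | p) | p) at every successor {w2, w4}.
    []<>((s | p) | p) fails at w2, so [][]<>((s | p) | p) is false at w1.
      At w2: []<>((s | p) | p) requires <>((s | p) | p) at every successor {w0}.
        <>((s | p) | p) fails at w0, so []<>((s | p) | p) is false at w2.
Satisfying worlds: none.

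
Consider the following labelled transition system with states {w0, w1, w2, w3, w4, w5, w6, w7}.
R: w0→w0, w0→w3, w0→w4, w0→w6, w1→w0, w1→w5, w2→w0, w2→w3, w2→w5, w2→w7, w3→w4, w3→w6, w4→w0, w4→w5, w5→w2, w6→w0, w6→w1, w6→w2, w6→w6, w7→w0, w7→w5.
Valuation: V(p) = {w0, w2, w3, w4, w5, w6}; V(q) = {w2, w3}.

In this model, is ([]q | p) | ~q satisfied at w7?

Recall that []ψ holds at a world iff ψ holds at every accessible world, and <>ψ holds iff ψ holds at some accessible world.
At w7: []q | p is false, ~q is true, so ([]q | p) | ~q is true.
  At w7: []q is false, p is false, so []q | p is false.
    At w7: []q requires q at every successor {w0, w5}.
      q fails at w0, so []q is false at w7.

Yes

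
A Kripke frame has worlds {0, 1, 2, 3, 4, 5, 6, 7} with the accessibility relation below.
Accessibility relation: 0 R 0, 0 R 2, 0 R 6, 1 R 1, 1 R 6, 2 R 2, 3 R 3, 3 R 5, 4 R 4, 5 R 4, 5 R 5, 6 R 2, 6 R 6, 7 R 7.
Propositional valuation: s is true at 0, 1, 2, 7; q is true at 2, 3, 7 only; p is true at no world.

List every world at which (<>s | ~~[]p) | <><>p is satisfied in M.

0, 1, 2, 6, 7

Let φ = (<>s | ~~[]p) | <><>p. Evaluate φ at each world:
  0 (successors {0, 2, 6}): φ is true.
  1 (successors {1, 6}): φ is true.
  2 (successors {2}): φ is true.
  3 (successors {3, 5}): φ is false.
  4 (successors {4}): φ is false.
  5 (successors {4, 5}): φ is false.
  6 (successors {2, 6}): φ is true.
  7 (successors {7}): φ is true.
For instance, at 3:
  At 3: <>s | ~~[]p is false, <><>p is false, so (<>s | ~~[]p) | <><>p is false.
    At 3: <>s is false, ~~[]p is false, so <>s | ~~[]p is false.
      At 3: <>s requires s at some successor in {3, 5}.
        At 3: s is false.
        At 5: s is false.
      So <>s is false at 3.
      At 3: ~[]p is true, so ~~[]p is false.
    At 3: <><>p requires <>p at some successor in {3, 5}.
      At 3: <>p is false.
      At 5: <>p is false.
    So <><>p is false at 3.
Satisfying worlds: {0, 1, 2, 6, 7}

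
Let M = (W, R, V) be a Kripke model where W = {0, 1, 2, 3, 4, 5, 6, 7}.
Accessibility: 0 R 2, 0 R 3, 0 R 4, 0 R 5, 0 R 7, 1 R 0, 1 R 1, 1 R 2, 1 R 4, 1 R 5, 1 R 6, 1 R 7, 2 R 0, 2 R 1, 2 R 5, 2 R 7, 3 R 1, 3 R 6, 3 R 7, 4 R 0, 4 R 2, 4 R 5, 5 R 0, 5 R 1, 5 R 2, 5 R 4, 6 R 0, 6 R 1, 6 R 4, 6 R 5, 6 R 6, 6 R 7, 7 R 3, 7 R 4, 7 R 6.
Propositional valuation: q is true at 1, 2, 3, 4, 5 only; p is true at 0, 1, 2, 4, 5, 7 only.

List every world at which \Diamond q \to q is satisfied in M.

Let φ = \Diamond q \to q. Evaluate φ at each world:
  0 (successors {2, 3, 4, 5, 7}): φ is false.
  1 (successors {0, 1, 2, 4, 5, 6, 7}): φ is true.
  2 (successors {0, 1, 5, 7}): φ is true.
  3 (successors {1, 6, 7}): φ is true.
  4 (successors {0, 2, 5}): φ is true.
  5 (successors {0, 1, 2, 4}): φ is true.
  6 (successors {0, 1, 4, 5, 6, 7}): φ is false.
  7 (successors {3, 4, 6}): φ is false.
For instance, at 5:
  At 5: \Diamond q is true, q is true, so \Diamond q \to q is true.
    At 5: \Diamond q requires q at some successor in {0, 1, 2, 4}.
      q holds at 1, so \Diamond q is true at 5.
Satisfying worlds: {1, 2, 3, 4, 5}

1, 2, 3, 4, 5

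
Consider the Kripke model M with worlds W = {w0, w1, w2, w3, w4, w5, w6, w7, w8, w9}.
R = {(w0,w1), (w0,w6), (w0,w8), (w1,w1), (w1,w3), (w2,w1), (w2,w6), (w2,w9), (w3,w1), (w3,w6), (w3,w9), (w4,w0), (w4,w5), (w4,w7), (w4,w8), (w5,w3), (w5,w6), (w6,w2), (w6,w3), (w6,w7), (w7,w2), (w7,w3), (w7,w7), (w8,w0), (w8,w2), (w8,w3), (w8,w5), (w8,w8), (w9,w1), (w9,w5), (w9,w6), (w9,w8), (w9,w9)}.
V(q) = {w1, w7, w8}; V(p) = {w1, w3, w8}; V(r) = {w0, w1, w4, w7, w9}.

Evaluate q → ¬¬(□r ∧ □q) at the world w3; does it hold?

Yes

Recall that □ψ holds at a world iff ψ holds at every accessible world, and ◇ψ holds iff ψ holds at some accessible world.
At w3: q is false, ¬¬(□r ∧ □q) is false, so q → ¬¬(□r ∧ □q) is true.
  At w3: ¬(□r ∧ □q) is true, so ¬¬(□r ∧ □q) is false.
    At w3: □r ∧ □q is false, so ¬(□r ∧ □q) is true.
      At w3: □r is false, □q is false, so □r ∧ □q is false.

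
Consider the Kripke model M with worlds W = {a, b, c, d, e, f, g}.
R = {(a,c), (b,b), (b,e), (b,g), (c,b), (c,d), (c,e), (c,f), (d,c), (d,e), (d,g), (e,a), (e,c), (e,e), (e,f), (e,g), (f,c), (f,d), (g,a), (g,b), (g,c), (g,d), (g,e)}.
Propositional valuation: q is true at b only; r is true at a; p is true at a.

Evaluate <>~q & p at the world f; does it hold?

At f: <>~q is true, p is false, so <>~q & p is false.
  At f: <>~q requires ~q at some successor in {c, d}.
    ~q holds at c, so <>~q is true at f.

No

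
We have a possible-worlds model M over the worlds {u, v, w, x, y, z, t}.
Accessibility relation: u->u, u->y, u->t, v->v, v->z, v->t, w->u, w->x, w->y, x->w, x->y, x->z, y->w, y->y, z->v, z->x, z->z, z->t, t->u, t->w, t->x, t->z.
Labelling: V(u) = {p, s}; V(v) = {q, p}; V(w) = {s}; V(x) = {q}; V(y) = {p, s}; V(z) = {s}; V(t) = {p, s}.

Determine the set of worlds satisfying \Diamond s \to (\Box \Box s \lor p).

u, v, w, y, t

Let φ = \Diamond s \to (\Box \Box s \lor p). Evaluate φ at each world:
  u (successors {u, y, t}): φ is true.
  v (successors {v, z, t}): φ is true.
  w (successors {u, x, y}): φ is true.
  x (successors {w, y, z}): φ is false.
  y (successors {w, y}): φ is true.
  z (successors {v, x, z, t}): φ is false.
  t (successors {u, w, x, z}): φ is true.
For instance, at x:
  At x: \Diamond s is true, \Box \Box s \lor p is false, so \Diamond s \to (\Box \Box s \lor p) is false.
    At x: \Diamond s requires s at some successor in {w, y, z}.
      s holds at w, so \Diamond s is true at x.
    At x: \Box \Box s is false, p is false, so \Box \Box s \lor p is false.
      At x: \Box \Box s requires \Box s at every successor {w, y, z}.
        \Box s fails at w, so \Box \Box s is false at x.
Satisfying worlds: {u, v, w, y, t}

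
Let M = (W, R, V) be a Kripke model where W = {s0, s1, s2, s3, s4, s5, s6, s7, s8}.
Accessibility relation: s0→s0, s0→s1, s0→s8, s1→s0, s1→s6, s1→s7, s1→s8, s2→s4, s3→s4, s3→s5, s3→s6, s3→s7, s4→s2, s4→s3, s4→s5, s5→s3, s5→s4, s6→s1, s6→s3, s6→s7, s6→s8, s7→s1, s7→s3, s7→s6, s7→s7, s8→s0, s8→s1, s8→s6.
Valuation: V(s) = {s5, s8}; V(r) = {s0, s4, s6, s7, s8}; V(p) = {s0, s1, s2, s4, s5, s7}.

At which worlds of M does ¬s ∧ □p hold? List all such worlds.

s2

Let φ = ¬s ∧ □p. Evaluate φ at each world:
  s0 (successors {s0, s1, s8}): φ is false.
  s1 (successors {s0, s6, s7, s8}): φ is false.
  s2 (successors {s4}): φ is true.
  s3 (successors {s4, s5, s6, s7}): φ is false.
  s4 (successors {s2, s3, s5}): φ is false.
  s5 (successors {s3, s4}): φ is false.
  s6 (successors {s1, s3, s7, s8}): φ is false.
  s7 (successors {s1, s3, s6, s7}): φ is false.
  s8 (successors {s0, s1, s6}): φ is false.
For instance, at s1:
  At s1: ¬s is true, □p is false, so ¬s ∧ □p is false.
    At s1: □p requires p at every successor {s0, s6, s7, s8}.
      p fails at s6, so □p is false at s1.
Satisfying worlds: {s2}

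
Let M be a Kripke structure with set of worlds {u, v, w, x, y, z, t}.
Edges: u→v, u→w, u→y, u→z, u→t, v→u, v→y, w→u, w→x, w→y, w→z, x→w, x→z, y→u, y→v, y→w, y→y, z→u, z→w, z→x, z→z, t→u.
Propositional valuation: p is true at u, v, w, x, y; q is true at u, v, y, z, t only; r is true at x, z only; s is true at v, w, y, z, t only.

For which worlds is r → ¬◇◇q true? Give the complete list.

Let φ = r → ¬◇◇q. Evaluate φ at each world:
  u (successors {v, w, y, z, t}): φ is true.
  v (successors {u, y}): φ is true.
  w (successors {u, x, y, z}): φ is true.
  x (successors {w, z}): φ is false.
  y (successors {u, v, w, y}): φ is true.
  z (successors {u, w, x, z}): φ is false.
  t (successors {u}): φ is true.
For instance, at u:
  At u: r is false, ¬◇◇q is false, so r → ¬◇◇q is true.
    At u: ◇◇q is true, so ¬◇◇q is false.
      At u: ◇◇q requires ◇q at some successor in {v, w, y, z, t}.
        ◇q holds at v, so ◇◇q is true at u.
Satisfying worlds: {u, v, w, y, t}

u, v, w, y, t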